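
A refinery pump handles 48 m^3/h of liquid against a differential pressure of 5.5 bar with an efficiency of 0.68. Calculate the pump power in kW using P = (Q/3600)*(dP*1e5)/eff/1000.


Q = 48 / 3600 = 0.0133333 m^3/s
P = 0.0133333 * (5.5 * 1e5) / 0.68 / 1000 = 10.78

10.78 kW


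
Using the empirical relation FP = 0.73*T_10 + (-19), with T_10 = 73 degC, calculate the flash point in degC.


FP = 0.73 * 73 + (-19) = 34.29

34.29 degC


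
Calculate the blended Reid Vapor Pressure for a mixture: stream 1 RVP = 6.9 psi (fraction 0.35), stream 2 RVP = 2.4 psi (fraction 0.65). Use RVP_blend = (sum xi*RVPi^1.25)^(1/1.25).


Chevron index: RVP_blend = (sum xi*RVPi^1.25)^(1/1.25)
RVP^1.25 terms: 0.35 * 6.9^1.25 + 0.65 * 2.4^1.25 = 5.85576
RVP_blend = 5.85576^(1/1.25) = 4.112

4.112 psi


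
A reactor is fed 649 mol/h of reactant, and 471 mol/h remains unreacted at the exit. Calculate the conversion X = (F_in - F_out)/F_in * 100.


X = (F_in - F_out) / F_in * 100
Moles reacted = 649 - 471 = 178
X = 178 / 649 * 100
= 0.2743 * 100
= 27.43 %

27.43 %


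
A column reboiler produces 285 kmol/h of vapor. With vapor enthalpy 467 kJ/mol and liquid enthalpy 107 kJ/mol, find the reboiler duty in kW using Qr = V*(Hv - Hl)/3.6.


Qr = 285 * (467 - 107) / 3.6 = 285 * 360 / 3.6 = 28500

28500 kW


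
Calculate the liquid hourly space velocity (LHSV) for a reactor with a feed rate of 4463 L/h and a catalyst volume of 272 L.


LHSV = volumetric feed rate / catalyst volume
= 4463 L/h / 272 L
= 16.41 h^-1

16.41 h^-1


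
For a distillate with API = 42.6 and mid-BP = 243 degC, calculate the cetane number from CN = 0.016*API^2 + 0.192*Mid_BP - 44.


CN = 0.016 * 42.6^2 + 0.192 * 243 - 44
CN = 29.03616 + 46.656 - 44 = 31.69216

31.69216


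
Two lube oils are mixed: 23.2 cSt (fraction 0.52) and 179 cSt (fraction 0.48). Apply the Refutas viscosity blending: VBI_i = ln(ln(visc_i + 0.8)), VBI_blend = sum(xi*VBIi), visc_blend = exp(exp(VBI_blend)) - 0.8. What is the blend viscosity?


Refutas method: VBN_i = 14.534*ln(ln(visc_i + 0.8)) + 10.975, blended linearly by mass fraction; since VBN is linear in VBI_i = ln(ln(visc_i + 0.8)) and the fractions sum to 1, blend VBI directly: visc = exp(exp(VBI_blend)) - 0.8
VBI_1 = ln(ln(23.2 + 0.8)) = 1.15627
VBI_2 = ln(ln(179 + 0.8)) = 1.64709
VBI_blend = 0.52 * 1.15627 + 0.48 * 1.64709 = 1.39186
visc_blend = exp(exp(1.39186)) - 0.8 = 55.03

55.03 cSt


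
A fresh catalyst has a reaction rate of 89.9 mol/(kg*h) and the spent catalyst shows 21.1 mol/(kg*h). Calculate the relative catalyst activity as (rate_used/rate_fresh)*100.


Activity (%) = (rate_used / rate_fresh) * 100
rate_used = 21.1, rate_fresh = 89.9
= (21.1 / 89.9) * 100
= 0.2347 * 100 = 23.47

23.47 %


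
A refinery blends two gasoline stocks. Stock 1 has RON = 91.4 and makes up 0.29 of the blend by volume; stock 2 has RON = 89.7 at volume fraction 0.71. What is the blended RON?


Linear blending: RON_blend = sum(vi * RONi)
Contribution 1: 0.29 * 91.4 = 26.506
Contribution 2: 0.71 * 89.7 = 63.687
RON_blend = 26.506 + 63.687 = 90.193

90.193


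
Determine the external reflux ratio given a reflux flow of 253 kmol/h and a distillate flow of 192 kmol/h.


Reflux ratio definition: R = L / D (liquid returned / distillate withdrawn)
L = 253 kmol/h, D = 192 kmol/h
R = 253 / 192 = 1.318

1.318


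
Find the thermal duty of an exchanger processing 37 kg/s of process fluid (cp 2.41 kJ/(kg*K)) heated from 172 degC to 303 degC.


Q = m_dot * cp * delta_T
delta_T = 303 - 172 = 131 K
Q = 37 * 2.41 * 131
= 89.17 * 131
= 11681.27 kW

11681.27 kW


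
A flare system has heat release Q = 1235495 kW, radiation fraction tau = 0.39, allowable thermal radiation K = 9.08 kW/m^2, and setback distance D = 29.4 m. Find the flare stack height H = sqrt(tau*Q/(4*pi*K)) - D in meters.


tau*Q/(4*pi*K) = 0.39 * 1235495 / (4 * pi * 9.08) = 4222.89
sqrt(4222.89) = 64.9838
H = 64.9838 - 29.4 = 35.58

35.58 m


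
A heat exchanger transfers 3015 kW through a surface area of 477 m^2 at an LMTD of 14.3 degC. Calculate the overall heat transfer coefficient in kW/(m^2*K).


From Q = U*A*LMTD, U = Q / (A * LMTD)
U = 3015 / (477 * 14.3) = 3015 / 6821.1 = 0.4420

0.4420 kW/(m^2*K)


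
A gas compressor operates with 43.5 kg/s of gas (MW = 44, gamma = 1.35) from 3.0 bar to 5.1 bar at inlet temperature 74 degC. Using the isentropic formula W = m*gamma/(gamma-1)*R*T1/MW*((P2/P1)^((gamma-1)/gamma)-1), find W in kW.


Isentropic work: W = m*(gamma/(gamma-1))*(R*T1/MW)*((P2/P1)^((gamma-1)/gamma) - 1)
T1 = 74 + 273.15 = 347.15 K
Pressure ratio = 5.1 / 3.0 = 1.7
Exponent = (1.35 - 1)/1.35 = 0.259259
(P2/P1)^exp - 1 = 1.7^0.259259 - 1 = 0.147482
W = 43.5 * 1.35 / 0.35 * 8.314 * 347.15 / 44 * 0.147482 = 1623

1623 kW


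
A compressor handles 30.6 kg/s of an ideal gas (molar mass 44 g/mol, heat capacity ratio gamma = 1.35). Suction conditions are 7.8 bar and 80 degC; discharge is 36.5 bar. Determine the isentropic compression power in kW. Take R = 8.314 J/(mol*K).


Isentropic work: W = m*(gamma/(gamma-1))*(R*T1/MW)*((P2/P1)^((gamma-1)/gamma) - 1)
T1 = 80 + 273.15 = 353.15 K
Pressure ratio = 36.5 / 7.8 = 4.67949
Exponent = (1.35 - 1)/1.35 = 0.259259
(P2/P1)^exp - 1 = 4.67949^0.259259 - 1 = 0.491953
W = 30.6 * 1.35 / 0.35 * 8.314 * 353.15 / 44 * 0.491953 = 3875

3875 kW


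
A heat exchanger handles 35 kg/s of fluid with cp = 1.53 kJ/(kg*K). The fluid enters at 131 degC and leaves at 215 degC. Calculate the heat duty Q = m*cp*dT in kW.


Q = m_dot * cp * delta_T
delta_T = 215 - 131 = 84 K
Q = 35 * 1.53 * 84
= 53.55 * 84
= 4498.2 kW

4498.2 kW


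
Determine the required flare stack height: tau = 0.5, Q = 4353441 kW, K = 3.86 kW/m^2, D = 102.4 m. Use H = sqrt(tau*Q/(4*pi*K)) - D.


tau*Q/(4*pi*K) = 0.5 * 4353441 / (4 * pi * 3.86) = 44875.1
sqrt(44875.1) = 211.837
H = 211.837 - 102.4 = 109.4

109.4 m


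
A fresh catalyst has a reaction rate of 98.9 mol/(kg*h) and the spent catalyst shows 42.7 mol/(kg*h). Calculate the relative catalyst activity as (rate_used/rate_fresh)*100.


Activity (%) = (rate_used / rate_fresh) * 100
rate_used = 42.7, rate_fresh = 98.9
= (42.7 / 98.9) * 100
= 0.4317 * 100 = 43.17

43.17 %


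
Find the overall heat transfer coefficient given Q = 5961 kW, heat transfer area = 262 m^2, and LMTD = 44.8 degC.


From Q = U*A*LMTD, U = Q / (A * LMTD)
U = 5961 / (262 * 44.8) = 5961 / 11737.6 = 0.5079

0.5079 kW/(m^2*K)


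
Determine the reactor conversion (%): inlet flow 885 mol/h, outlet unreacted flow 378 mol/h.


X = (F_in - F_out) / F_in * 100
Moles reacted = 885 - 378 = 507
X = 507 / 885 * 100
= 0.5729 * 100
= 57.29 %

57.29 %


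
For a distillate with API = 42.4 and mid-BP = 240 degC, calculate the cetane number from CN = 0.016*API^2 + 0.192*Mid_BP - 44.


CN = 0.016 * 42.4^2 + 0.192 * 240 - 44
CN = 28.76416 + 46.08 - 44 = 30.84416

30.84416


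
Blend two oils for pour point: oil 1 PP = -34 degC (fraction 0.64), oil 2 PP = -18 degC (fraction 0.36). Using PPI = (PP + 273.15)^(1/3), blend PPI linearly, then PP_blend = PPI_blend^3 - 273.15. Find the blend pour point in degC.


PPI_1 = (-34 + 273.15)^(1/3) = 6.20712
PPI_2 = (-18 + 273.15)^(1/3) = 6.342569
PPI_blend = 0.64 * 6.20712 + 0.36 * 6.342569 = 6.255882
PP_blend = 6.255882^3 - 273.15 = 244.8306 - 273.15 = -28.32

-28.32 degC


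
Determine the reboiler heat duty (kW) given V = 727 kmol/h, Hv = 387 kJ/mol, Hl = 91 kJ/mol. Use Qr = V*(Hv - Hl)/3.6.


Qr = 727 * (387 - 91) / 3.6 = 727 * 296 / 3.6 = 59780

59780 kW


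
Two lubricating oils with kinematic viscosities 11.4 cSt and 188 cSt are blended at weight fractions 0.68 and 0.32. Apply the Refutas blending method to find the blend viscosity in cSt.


Refutas method: VBN_i = 14.534*ln(ln(visc_i + 0.8)) + 10.975, blended linearly by mass fraction; since VBN is linear in VBI_i = ln(ln(visc_i + 0.8)) and the fractions sum to 1, blend VBI directly: visc = exp(exp(VBI_blend)) - 0.8
VBI_1 = ln(ln(11.4 + 0.8)) = 0.916865
VBI_2 = ln(ln(188 + 0.8)) = 1.65645
VBI_blend = 0.68 * 0.916865 + 0.32 * 1.65645 = 1.15353
visc_blend = exp(exp(1.15353)) - 0.8 = 22.99

22.99 cSt


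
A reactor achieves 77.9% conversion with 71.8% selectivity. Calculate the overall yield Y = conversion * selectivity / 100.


Overall yield = conversion (%) * selectivity (%) / 100
Conversion = 77.9%, Selectivity = 71.8%
Y = 77.9 * 71.8 / 100
= 55.9322 %

55.9322 %


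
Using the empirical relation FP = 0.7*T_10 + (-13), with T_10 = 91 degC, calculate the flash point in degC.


FP = 0.7 * 91 + (-13) = 50.7

50.7 degC


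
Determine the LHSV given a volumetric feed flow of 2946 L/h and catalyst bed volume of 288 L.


LHSV = volumetric feed rate / catalyst volume
= 2946 L/h / 288 L
= 10.23 h^-1

10.23 h^-1


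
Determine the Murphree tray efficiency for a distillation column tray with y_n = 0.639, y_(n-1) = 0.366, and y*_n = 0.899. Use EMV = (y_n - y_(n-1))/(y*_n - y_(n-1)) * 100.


Murphree vapor efficiency: EMV = (y_n - y_(n-1)) / (y*_n - y_(n-1)) * 100
EMV = (0.639 - 0.366) / (0.899 - 0.366) * 100 = 0.273 / 0.533 * 100 = 51.22

51.22 %


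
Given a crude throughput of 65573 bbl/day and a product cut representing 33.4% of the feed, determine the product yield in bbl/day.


Crude throughput = 65573 bbl/day
Fraction yield = 33.4%
yield = throughput * fraction / 100
yield = 65573 * 33.4 / 100 = 21901.382

21901.382 bbl/day


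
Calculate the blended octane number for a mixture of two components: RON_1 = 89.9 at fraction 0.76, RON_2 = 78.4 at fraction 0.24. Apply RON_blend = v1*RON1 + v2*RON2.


Linear blending: RON_blend = sum(vi * RONi)
Contribution 1: 0.76 * 89.9 = 68.324
Contribution 2: 0.24 * 78.4 = 18.816
RON_blend = 68.324 + 18.816 = 87.14

87.14


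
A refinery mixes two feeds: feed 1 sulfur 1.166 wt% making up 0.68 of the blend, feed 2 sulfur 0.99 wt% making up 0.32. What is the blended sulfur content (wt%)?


Linear sulfur blending: S_blend = x1*S1 + x2*S2
Contribution 1: 0.68 * 1.166 = 0.79288 wt%
Contribution 2: 0.32 * 0.99 = 0.3168 wt%
S_blend = 0.79288 + 0.3168 = 1.10968

1.10968 wt%


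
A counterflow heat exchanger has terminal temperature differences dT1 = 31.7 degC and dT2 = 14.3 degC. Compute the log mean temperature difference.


LMTD = (dT1 - dT2) / ln(dT1/dT2)
= (31.7 - 14.3) / ln(31.7 / 14.3) = 17.4 / 0.796057 = 21.86

21.86 degC


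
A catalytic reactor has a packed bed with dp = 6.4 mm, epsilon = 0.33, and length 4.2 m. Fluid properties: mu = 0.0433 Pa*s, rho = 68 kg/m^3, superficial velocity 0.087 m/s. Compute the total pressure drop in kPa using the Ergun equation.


dp = 6.4 mm = 0.0064 m
Viscous term = 150*0.0433*0.087*(1-0.33)^2 / (0.0064^2*0.33^3) = 172324
Inertial term = 1.75*68*0.087^2*(1-0.33) / (0.0064*0.33^3) = 2623.85
dP/L = 172324 + 2623.85 = 174948 Pa/m
dP = 174948 * 4.2 / 1000 = 734.8 kPa

734.8 kPa


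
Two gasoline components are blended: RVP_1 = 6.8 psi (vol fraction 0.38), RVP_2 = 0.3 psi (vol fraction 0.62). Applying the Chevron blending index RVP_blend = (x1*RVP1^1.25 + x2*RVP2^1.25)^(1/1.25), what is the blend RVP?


Chevron index: RVP_blend = (sum xi*RVPi^1.25)^(1/1.25)
RVP^1.25 terms: 0.38 * 6.8^1.25 + 0.62 * 0.3^1.25 = 4.31038
RVP_blend = 4.31038^(1/1.25) = 3.218

3.218 psi


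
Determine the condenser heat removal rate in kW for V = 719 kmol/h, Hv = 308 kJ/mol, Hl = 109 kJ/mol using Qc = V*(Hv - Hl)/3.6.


Qc = 719 * (308 - 109) / 3.6 = 719 * 199 / 3.6 = 39740

39740 kW


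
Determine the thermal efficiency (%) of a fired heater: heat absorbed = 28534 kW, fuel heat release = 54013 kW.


Furnace efficiency = Q_absorbed / Q_fuel * 100
= 28534 / 54013 * 100 = 52.83

52.83 %


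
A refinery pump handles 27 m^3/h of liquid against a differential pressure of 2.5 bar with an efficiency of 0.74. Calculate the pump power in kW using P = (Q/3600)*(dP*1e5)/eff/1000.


Q = 27 / 3600 = 0.0075 m^3/s
P = 0.0075 * (2.5 * 1e5) / 0.74 / 1000 = 2.534

2.534 kW


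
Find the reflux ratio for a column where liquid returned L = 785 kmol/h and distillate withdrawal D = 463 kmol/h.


Reflux ratio definition: R = L / D (liquid returned / distillate withdrawn)
L = 785 kmol/h, D = 463 kmol/h
R = 785 / 463 = 1.695

1.695


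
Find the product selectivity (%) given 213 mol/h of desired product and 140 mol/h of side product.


Selectivity = desired / (desired + undesired) * 100
Total products = 213 + 140 = 353 mol/h
S = 213 / 353 * 100
= 0.6034 * 100
= 60.34 %

60.34 %


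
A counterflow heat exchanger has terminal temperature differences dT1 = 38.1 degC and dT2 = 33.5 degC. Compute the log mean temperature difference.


LMTD = (dT1 - dT2) / ln(dT1/dT2)
= (38.1 - 33.5) / ln(38.1 / 33.5) = 4.6 / 0.128669 = 35.75

35.75 degC


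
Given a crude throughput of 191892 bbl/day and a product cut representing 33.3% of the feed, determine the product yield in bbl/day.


Crude throughput = 191892 bbl/day
Fraction yield = 33.3%
yield = throughput * fraction / 100
yield = 191892 * 33.3 / 100 = 63900.036

63900.036 bbl/day


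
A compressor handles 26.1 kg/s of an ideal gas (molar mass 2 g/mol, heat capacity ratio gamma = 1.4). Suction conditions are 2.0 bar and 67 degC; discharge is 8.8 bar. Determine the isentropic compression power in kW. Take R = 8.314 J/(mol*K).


Isentropic work: W = m*(gamma/(gamma-1))*(R*T1/MW)*((P2/P1)^((gamma-1)/gamma) - 1)
T1 = 67 + 273.15 = 340.15 K
Pressure ratio = 8.8 / 2.0 = 4.4
Exponent = (1.4 - 1)/1.4 = 0.285714
(P2/P1)^exp - 1 = 4.4^0.285714 - 1 = 0.527015
W = 26.1 * 1.4 / 0.4 * 8.314 * 340.15 / 2 * 0.527015 = 68070

68070 kW


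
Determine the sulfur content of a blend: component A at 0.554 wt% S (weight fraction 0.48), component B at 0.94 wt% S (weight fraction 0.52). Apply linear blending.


Linear sulfur blending: S_blend = x1*S1 + x2*S2
Contribution 1: 0.48 * 0.554 = 0.26592 wt%
Contribution 2: 0.52 * 0.94 = 0.4888 wt%
S_blend = 0.26592 + 0.4888 = 0.75472

0.75472 wt%


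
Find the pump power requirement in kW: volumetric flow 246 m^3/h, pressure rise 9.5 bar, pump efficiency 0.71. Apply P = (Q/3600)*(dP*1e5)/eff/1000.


Q = 246 / 3600 = 0.0683333 m^3/s
P = 0.0683333 * (9.5 * 1e5) / 0.71 / 1000 = 91.43

91.43 kW


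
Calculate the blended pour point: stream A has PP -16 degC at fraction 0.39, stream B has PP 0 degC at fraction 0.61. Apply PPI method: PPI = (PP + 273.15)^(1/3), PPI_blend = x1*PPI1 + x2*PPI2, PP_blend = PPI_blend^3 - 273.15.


PPI_1 = (-16 + 273.15)^(1/3) = 6.359098
PPI_2 = (0 + 273.15)^(1/3) = 6.488342
PPI_blend = 0.39 * 6.359098 + 0.61 * 6.488342 = 6.437937
PP_blend = 6.437937^3 - 273.15 = 266.8334 - 273.15 = -6.32

-6.32 degC


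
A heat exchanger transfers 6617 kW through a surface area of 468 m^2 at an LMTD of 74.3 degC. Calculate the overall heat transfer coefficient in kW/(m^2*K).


From Q = U*A*LMTD, U = Q / (A * LMTD)
U = 6617 / (468 * 74.3) = 6617 / 34772.4 = 0.1903

0.1903 kW/(m^2*K)


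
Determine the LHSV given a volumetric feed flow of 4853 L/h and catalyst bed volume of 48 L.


LHSV = volumetric feed rate / catalyst volume
= 4853 L/h / 48 L
= 101.1 h^-1

101.1 h^-1


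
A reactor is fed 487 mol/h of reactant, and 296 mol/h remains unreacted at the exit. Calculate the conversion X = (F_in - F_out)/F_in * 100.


X = (F_in - F_out) / F_in * 100
Moles reacted = 487 - 296 = 191
X = 191 / 487 * 100
= 0.3922 * 100
= 39.22 %

39.22 %


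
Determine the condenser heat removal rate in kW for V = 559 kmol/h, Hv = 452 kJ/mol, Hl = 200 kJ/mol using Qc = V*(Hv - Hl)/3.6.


Qc = 559 * (452 - 200) / 3.6 = 559 * 252 / 3.6 = 39130

39130 kW


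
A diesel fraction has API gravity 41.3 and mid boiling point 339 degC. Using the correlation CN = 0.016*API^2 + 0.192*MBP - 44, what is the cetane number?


CN = 0.016 * 41.3^2 + 0.192 * 339 - 44
CN = 27.29104 + 65.088 - 44 = 48.37904

48.37904


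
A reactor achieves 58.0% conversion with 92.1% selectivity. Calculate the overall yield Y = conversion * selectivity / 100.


Overall yield = conversion (%) * selectivity (%) / 100
Conversion = 58.0%, Selectivity = 92.1%
Y = 58.0 * 92.1 / 100
= 53.418 %

53.418 %


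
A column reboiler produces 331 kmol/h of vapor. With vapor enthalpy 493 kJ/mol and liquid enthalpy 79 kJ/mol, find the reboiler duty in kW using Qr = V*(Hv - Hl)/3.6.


Qr = 331 * (493 - 79) / 3.6 = 331 * 414 / 3.6 = 38060

38060 kW


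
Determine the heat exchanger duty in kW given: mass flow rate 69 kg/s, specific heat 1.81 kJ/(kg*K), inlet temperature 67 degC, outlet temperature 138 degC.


Q = m_dot * cp * delta_T
delta_T = 138 - 67 = 71 K
Q = 69 * 1.81 * 71
= 124.89 * 71
= 8867.19 kW

8867.19 kW


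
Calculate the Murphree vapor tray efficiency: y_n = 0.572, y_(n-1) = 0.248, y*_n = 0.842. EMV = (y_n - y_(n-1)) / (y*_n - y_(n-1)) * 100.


Murphree vapor efficiency: EMV = (y_n - y_(n-1)) / (y*_n - y_(n-1)) * 100
EMV = (0.572 - 0.248) / (0.842 - 0.248) * 100 = 0.324 / 0.594 * 100 = 54.55

54.55 %


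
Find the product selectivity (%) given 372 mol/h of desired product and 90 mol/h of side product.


Selectivity = desired / (desired + undesired) * 100
Total products = 372 + 90 = 462 mol/h
S = 372 / 462 * 100
= 0.8052 * 100
= 80.52 %

80.52 %


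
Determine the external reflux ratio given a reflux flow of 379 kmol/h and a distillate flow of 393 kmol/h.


Reflux ratio definition: R = L / D (liquid returned / distillate withdrawn)
L = 379 kmol/h, D = 393 kmol/h
R = 379 / 393 = 0.9644

0.9644


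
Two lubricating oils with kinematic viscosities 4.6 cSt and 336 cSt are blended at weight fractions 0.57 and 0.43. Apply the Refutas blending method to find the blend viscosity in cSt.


Refutas method: VBN_i = 14.534*ln(ln(visc_i + 0.8)) + 10.975, blended linearly by mass fraction; since VBN is linear in VBI_i = ln(ln(visc_i + 0.8)) and the fractions sum to 1, blend VBI directly: visc = exp(exp(VBI_blend)) - 0.8
VBI_1 = ln(ln(4.6 + 0.8)) = 0.522595
VBI_2 = ln(ln(336 + 0.8)) = 1.76121
VBI_blend = 0.57 * 0.522595 + 0.43 * 1.76121 = 1.0552
visc_blend = exp(exp(1.0552)) - 0.8 = 16.88

16.88 cSt


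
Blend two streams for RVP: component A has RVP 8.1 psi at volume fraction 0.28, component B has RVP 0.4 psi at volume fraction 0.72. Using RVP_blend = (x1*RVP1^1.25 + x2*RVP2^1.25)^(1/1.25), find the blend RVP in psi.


Chevron index: RVP_blend = (sum xi*RVPi^1.25)^(1/1.25)
RVP^1.25 terms: 0.28 * 8.1^1.25 + 0.72 * 0.4^1.25 = 4.05521
RVP_blend = 4.05521^(1/1.25) = 3.065

3.065 psi


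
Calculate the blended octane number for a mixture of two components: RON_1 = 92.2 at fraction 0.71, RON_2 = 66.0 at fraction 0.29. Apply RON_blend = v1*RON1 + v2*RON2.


Linear blending: RON_blend = sum(vi * RONi)
Contribution 1: 0.71 * 92.2 = 65.462
Contribution 2: 0.29 * 66.0 = 19.14
RON_blend = 65.462 + 19.14 = 84.602

84.602


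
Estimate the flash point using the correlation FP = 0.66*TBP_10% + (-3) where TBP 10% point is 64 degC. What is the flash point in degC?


FP = 0.66 * 64 + (-3) = 39.24

39.24 degC


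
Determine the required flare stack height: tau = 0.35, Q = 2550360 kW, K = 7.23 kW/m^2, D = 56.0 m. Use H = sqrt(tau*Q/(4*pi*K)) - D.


tau*Q/(4*pi*K) = 0.35 * 2550360 / (4 * pi * 7.23) = 9824.75
sqrt(9824.75) = 99.1199
H = 99.1199 - 56.0 = 43.12

43.12 m


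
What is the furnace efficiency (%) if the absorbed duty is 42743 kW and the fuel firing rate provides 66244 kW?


Furnace efficiency = Q_absorbed / Q_fuel * 100
= 42743 / 66244 * 100 = 64.52

64.52 %


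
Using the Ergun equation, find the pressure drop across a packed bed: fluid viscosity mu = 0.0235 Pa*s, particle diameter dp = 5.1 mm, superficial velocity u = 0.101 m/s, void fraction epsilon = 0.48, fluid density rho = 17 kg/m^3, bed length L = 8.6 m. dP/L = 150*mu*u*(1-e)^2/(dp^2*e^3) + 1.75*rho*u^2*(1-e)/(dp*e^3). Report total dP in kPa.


dp = 5.1 mm = 0.0051 m
Viscous term = 150*0.0235*0.101*(1-0.48)^2 / (0.0051^2*0.48^3) = 33467.5
Inertial term = 1.75*17*0.101^2*(1-0.48) / (0.0051*0.48^3) = 279.794
dP/L = 33467.5 + 279.794 = 33747.3 Pa/m
dP = 33747.3 * 8.6 / 1000 = 290.2 kPa

290.2 kPa


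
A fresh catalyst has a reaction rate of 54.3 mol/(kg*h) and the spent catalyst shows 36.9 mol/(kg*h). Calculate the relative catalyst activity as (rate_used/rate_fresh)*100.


Activity (%) = (rate_used / rate_fresh) * 100
rate_used = 36.9, rate_fresh = 54.3
= (36.9 / 54.3) * 100
= 0.6796 * 100 = 67.96

67.96 %


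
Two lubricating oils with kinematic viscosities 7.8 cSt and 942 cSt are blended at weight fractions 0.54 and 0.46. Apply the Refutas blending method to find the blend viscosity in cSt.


Refutas method: VBN_i = 14.534*ln(ln(visc_i + 0.8)) + 10.975, blended linearly by mass fraction; since VBN is linear in VBI_i = ln(ln(visc_i + 0.8)) and the fractions sum to 1, blend VBI directly: visc = exp(exp(VBI_blend)) - 0.8
VBI_1 = ln(ln(7.8 + 0.8)) = 0.766287
VBI_2 = ln(ln(942 + 0.8)) = 1.92408
VBI_blend = 0.54 * 0.766287 + 0.46 * 1.92408 = 1.29887
visc_blend = exp(exp(1.29887)) - 0.8 = 38.26

38.26 cSt


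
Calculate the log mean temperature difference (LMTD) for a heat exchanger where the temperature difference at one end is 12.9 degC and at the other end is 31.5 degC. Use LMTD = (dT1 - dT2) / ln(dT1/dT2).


LMTD = (dT1 - dT2) / ln(dT1/dT2)
= (12.9 - 31.5) / ln(12.9 / 31.5) = -18.6 / -0.89276 = 20.83

20.83 degC


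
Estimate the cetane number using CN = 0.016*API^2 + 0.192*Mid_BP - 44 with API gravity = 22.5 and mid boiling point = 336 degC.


CN = 0.016 * 22.5^2 + 0.192 * 336 - 44
CN = 8.1 + 64.512 - 44 = 28.612

28.612


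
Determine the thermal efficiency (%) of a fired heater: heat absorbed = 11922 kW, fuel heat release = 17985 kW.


Furnace efficiency = Q_absorbed / Q_fuel * 100
= 11922 / 17985 * 100 = 66.29

66.29 %


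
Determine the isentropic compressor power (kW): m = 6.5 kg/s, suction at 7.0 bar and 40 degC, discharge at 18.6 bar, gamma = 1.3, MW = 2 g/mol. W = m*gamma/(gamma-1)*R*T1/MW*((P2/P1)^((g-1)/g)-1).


Isentropic work: W = m*(gamma/(gamma-1))*(R*T1/MW)*((P2/P1)^((gamma-1)/gamma) - 1)
T1 = 40 + 273.15 = 313.15 K
Pressure ratio = 18.6 / 7.0 = 2.65714
Exponent = (1.3 - 1)/1.3 = 0.230769
(P2/P1)^exp - 1 = 2.65714^0.230769 - 1 = 0.252973
W = 6.5 * 1.3 / 0.3 * 8.314 * 313.15 / 2 * 0.252973 = 9276

9276 kW


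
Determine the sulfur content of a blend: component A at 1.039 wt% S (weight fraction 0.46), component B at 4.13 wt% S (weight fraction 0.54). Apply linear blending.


Linear sulfur blending: S_blend = x1*S1 + x2*S2
Contribution 1: 0.46 * 1.039 = 0.47794 wt%
Contribution 2: 0.54 * 4.13 = 2.2302 wt%
S_blend = 0.47794 + 2.2302 = 2.70814

2.70814 wt%


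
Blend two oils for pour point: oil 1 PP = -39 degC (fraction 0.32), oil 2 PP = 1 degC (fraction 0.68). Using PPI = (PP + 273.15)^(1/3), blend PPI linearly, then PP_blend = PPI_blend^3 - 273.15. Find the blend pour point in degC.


PPI_1 = (-39 + 273.15)^(1/3) = 6.163557
PPI_2 = (1 + 273.15)^(1/3) = 6.49625
PPI_blend = 0.32 * 6.163557 + 0.68 * 6.49625 = 6.389788
PP_blend = 6.389788^3 - 273.15 = 260.8912 - 273.15 = -12.26

-12.26 degC


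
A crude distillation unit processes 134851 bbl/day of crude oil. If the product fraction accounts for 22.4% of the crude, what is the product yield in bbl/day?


Crude throughput = 134851 bbl/day
Fraction yield = 22.4%
yield = throughput * fraction / 100
yield = 134851 * 22.4 / 100 = 30206.624

30206.624 bbl/day


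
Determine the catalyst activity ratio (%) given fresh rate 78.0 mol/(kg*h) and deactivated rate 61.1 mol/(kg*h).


Activity (%) = (rate_used / rate_fresh) * 100
rate_used = 61.1, rate_fresh = 78.0
= (61.1 / 78.0) * 100
= 0.7833 * 100 = 78.33

78.33 %


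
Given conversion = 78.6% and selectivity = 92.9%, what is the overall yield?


Overall yield = conversion (%) * selectivity (%) / 100
Conversion = 78.6%, Selectivity = 92.9%
Y = 78.6 * 92.9 / 100
= 73.0194 %

73.0194 %


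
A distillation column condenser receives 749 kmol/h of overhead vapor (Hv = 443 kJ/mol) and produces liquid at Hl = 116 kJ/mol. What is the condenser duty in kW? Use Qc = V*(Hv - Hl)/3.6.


Qc = 749 * (443 - 116) / 3.6 = 749 * 327 / 3.6 = 68030

68030 kW


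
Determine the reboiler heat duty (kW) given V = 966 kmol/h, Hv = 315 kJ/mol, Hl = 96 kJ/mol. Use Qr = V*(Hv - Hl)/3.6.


Qr = 966 * (315 - 96) / 3.6 = 966 * 219 / 3.6 = 58760

58760 kW


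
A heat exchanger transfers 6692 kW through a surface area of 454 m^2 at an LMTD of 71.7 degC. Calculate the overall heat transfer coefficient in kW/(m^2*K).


From Q = U*A*LMTD, U = Q / (A * LMTD)
U = 6692 / (454 * 71.7) = 6692 / 32551.8 = 0.2056

0.2056 kW/(m^2*K)


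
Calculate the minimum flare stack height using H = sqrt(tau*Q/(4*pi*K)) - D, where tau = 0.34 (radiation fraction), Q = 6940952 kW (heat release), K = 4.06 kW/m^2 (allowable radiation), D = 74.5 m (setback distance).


tau*Q/(4*pi*K) = 0.34 * 6940952 / (4 * pi * 4.06) = 46255.4
sqrt(46255.4) = 215.071
H = 215.071 - 74.5 = 140.6

140.6 m


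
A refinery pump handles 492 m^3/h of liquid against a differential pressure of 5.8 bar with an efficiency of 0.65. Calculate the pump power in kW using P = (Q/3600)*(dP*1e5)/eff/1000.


Q = 492 / 3600 = 0.136667 m^3/s
P = 0.136667 * (5.8 * 1e5) / 0.65 / 1000 = 121.9

121.9 kW


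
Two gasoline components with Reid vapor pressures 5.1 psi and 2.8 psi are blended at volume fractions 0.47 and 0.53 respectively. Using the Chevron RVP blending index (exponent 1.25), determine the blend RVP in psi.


Chevron index: RVP_blend = (sum xi*RVPi^1.25)^(1/1.25)
RVP^1.25 terms: 0.47 * 5.1^1.25 + 0.53 * 2.8^1.25 = 5.5218
RVP_blend = 5.5218^(1/1.25) = 3.923

3.923 psi


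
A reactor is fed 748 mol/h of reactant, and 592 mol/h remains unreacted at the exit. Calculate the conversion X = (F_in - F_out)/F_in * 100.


X = (F_in - F_out) / F_in * 100
Moles reacted = 748 - 592 = 156
X = 156 / 748 * 100
= 0.2086 * 100
= 20.86 %

20.86 %


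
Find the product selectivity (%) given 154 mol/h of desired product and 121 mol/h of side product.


Selectivity = desired / (desired + undesired) * 100
Total products = 154 + 121 = 275 mol/h
S = 154 / 275 * 100
= 0.5600 * 100
= 56.00 %

56.00 %


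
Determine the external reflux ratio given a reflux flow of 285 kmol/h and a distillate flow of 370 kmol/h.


Reflux ratio definition: R = L / D (liquid returned / distillate withdrawn)
L = 285 kmol/h, D = 370 kmol/h
R = 285 / 370 = 0.7703

0.7703


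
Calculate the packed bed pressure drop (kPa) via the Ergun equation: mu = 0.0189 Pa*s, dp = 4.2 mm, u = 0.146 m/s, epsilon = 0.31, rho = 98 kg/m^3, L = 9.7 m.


dp = 4.2 mm = 0.0042 m
Viscous term = 150*0.0189*0.146*(1-0.31)^2 / (0.0042^2*0.31^3) = 374991
Inertial term = 1.75*98*0.146^2*(1-0.31) / (0.0042*0.31^3) = 20159.7
dP/L = 374991 + 20159.7 = 395151 Pa/m
dP = 395151 * 9.7 / 1000 = 3833 kPa

3833 kPa


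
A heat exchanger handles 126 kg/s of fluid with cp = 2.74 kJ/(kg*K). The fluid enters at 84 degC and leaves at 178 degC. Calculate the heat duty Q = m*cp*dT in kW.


Q = m_dot * cp * delta_T
delta_T = 178 - 84 = 94 K
Q = 126 * 2.74 * 94
= 345.24 * 94
= 32452.56 kW

32452.56 kW


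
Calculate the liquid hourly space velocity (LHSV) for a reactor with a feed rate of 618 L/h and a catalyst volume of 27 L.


LHSV = volumetric feed rate / catalyst volume
= 618 L/h / 27 L
= 22.89 h^-1

22.89 h^-1


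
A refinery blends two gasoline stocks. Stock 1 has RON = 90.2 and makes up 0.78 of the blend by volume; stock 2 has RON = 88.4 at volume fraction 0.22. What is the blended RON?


Linear blending: RON_blend = sum(vi * RONi)
Contribution 1: 0.78 * 90.2 = 70.356
Contribution 2: 0.22 * 88.4 = 19.448
RON_blend = 70.356 + 19.448 = 89.804

89.804


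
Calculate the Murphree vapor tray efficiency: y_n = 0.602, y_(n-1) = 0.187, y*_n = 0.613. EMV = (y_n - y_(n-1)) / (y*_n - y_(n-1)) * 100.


Murphree vapor efficiency: EMV = (y_n - y_(n-1)) / (y*_n - y_(n-1)) * 100
EMV = (0.602 - 0.187) / (0.613 - 0.187) * 100 = 0.415 / 0.426 * 100 = 97.42

97.42 %


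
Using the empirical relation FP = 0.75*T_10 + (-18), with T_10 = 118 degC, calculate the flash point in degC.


FP = 0.75 * 118 + (-18) = 70.5

70.5 degC


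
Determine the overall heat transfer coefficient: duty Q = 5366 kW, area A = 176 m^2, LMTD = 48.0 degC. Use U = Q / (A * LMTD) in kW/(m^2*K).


From Q = U*A*LMTD, U = Q / (A * LMTD)
U = 5366 / (176 * 48.0) = 5366 / 8448 = 0.6352

0.6352 kW/(m^2*K)


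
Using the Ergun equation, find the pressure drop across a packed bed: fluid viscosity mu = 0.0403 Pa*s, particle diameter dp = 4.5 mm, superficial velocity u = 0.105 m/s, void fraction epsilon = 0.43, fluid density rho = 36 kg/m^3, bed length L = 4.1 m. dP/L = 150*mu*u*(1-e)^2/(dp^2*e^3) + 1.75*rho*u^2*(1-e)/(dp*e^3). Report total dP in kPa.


dp = 4.5 mm = 0.0045 m
Viscous term = 150*0.0403*0.105*(1-0.43)^2 / (0.0045^2*0.43^3) = 128087
Inertial term = 1.75*36*0.105^2*(1-0.43) / (0.0045*0.43^3) = 1106.56
dP/L = 128087 + 1106.56 = 129194 Pa/m
dP = 129194 * 4.1 / 1000 = 529.7 kPa

529.7 kPa


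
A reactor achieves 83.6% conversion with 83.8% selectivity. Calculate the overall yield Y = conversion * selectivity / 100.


Overall yield = conversion (%) * selectivity (%) / 100
Conversion = 83.6%, Selectivity = 83.8%
Y = 83.6 * 83.8 / 100
= 70.0568 %

70.0568 %


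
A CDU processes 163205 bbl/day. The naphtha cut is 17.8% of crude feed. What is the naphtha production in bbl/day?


Crude throughput = 163205 bbl/day
Fraction yield = 17.8%
yield = throughput * fraction / 100
yield = 163205 * 17.8 / 100 = 29050.49

29050.49 bbl/day


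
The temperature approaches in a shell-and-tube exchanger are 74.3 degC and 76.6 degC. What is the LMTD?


LMTD = (dT1 - dT2) / ln(dT1/dT2)
= (74.3 - 76.6) / ln(74.3 / 76.6) = -2.3 / -0.0304861 = 75.44

75.44 degC


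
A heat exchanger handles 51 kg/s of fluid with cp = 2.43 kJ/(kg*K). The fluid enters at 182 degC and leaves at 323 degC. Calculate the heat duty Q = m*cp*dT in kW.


Q = m_dot * cp * delta_T
delta_T = 323 - 182 = 141 K
Q = 51 * 2.43 * 141
= 123.93 * 141
= 17474.13 kW

17474.13 kW


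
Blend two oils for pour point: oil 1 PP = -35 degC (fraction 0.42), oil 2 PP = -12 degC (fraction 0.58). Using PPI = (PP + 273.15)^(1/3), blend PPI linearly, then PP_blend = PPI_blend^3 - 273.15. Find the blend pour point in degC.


PPI_1 = (-35 + 273.15)^(1/3) = 6.198456
PPI_2 = (-12 + 273.15)^(1/3) = 6.391901
PPI_blend = 0.42 * 6.198456 + 0.58 * 6.391901 = 6.310654
PP_blend = 6.310654^3 - 273.15 = 251.3177 - 273.15 = -21.83

-21.83 degC


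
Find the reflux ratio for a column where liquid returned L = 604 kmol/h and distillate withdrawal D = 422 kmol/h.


Reflux ratio definition: R = L / D (liquid returned / distillate withdrawn)
L = 604 kmol/h, D = 422 kmol/h
R = 604 / 422 = 1.431

1.431


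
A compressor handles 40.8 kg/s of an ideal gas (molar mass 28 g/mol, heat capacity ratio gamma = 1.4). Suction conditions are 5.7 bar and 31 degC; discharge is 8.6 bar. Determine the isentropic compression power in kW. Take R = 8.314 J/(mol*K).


Isentropic work: W = m*(gamma/(gamma-1))*(R*T1/MW)*((P2/P1)^((gamma-1)/gamma) - 1)
T1 = 31 + 273.15 = 304.15 K
Pressure ratio = 8.6 / 5.7 = 1.50877
Exponent = (1.4 - 1)/1.4 = 0.285714
(P2/P1)^exp - 1 = 1.50877^0.285714 - 1 = 0.124696
W = 40.8 * 1.4 / 0.4 * 8.314 * 304.15 / 28 * 0.124696 = 1608

1608 kW


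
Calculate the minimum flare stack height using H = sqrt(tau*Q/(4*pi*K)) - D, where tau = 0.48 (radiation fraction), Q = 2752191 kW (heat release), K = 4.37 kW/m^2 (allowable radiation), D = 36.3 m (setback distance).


tau*Q/(4*pi*K) = 0.48 * 2752191 / (4 * pi * 4.37) = 24056.3
sqrt(24056.3) = 155.101
H = 155.101 - 36.3 = 118.8

118.8 m


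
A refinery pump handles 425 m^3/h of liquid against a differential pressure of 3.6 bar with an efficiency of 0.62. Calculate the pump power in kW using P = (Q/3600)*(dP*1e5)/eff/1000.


Q = 425 / 3600 = 0.118056 m^3/s
P = 0.118056 * (3.6 * 1e5) / 0.62 / 1000 = 68.55

68.55 kW


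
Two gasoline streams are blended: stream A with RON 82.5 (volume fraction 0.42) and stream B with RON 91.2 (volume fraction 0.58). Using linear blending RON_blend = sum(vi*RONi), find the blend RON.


Linear blending: RON_blend = sum(vi * RONi)
Contribution 1: 0.42 * 82.5 = 34.65
Contribution 2: 0.58 * 91.2 = 52.896
RON_blend = 34.65 + 52.896 = 87.546

87.546


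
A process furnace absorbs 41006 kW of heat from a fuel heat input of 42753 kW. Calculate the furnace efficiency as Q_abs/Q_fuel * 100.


Furnace efficiency = Q_absorbed / Q_fuel * 100
= 41006 / 42753 * 100 = 95.91

95.91 %


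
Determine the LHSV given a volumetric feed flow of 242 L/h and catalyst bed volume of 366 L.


LHSV = volumetric feed rate / catalyst volume
= 242 L/h / 366 L
= 0.6612 h^-1

0.6612 h^-1


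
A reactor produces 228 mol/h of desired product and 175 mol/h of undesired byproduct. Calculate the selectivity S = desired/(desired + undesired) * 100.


Selectivity = desired / (desired + undesired) * 100
Total products = 228 + 175 = 403 mol/h
S = 228 / 403 * 100
= 0.5658 * 100
= 56.58 %

56.58 %


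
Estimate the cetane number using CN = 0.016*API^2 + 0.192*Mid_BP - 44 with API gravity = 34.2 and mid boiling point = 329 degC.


CN = 0.016 * 34.2^2 + 0.192 * 329 - 44
CN = 18.71424 + 63.168 - 44 = 37.88224

37.88224


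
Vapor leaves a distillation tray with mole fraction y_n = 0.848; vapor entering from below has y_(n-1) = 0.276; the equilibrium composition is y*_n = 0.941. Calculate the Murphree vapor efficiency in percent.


Murphree vapor efficiency: EMV = (y_n - y_(n-1)) / (y*_n - y_(n-1)) * 100
EMV = (0.848 - 0.276) / (0.941 - 0.276) * 100 = 0.572 / 0.665 * 100 = 86.02

86.02 %


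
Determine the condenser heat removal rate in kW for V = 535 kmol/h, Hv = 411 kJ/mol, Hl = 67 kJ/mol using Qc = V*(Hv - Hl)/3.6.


Qc = 535 * (411 - 67) / 3.6 = 535 * 344 / 3.6 = 51120

51120 kW


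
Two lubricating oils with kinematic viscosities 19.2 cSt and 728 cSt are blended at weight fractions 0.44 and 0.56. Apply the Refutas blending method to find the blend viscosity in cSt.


Refutas method: VBN_i = 14.534*ln(ln(visc_i + 0.8)) + 10.975, blended linearly by mass fraction; since VBN is linear in VBI_i = ln(ln(visc_i + 0.8)) and the fractions sum to 1, blend VBI directly: visc = exp(exp(VBI_blend)) - 0.8
VBI_1 = ln(ln(19.2 + 0.8)) = 1.09719
VBI_2 = ln(ln(728 + 0.8)) = 1.88577
VBI_blend = 0.44 * 1.09719 + 0.56 * 1.88577 = 1.53879
visc_blend = exp(exp(1.53879)) - 0.8 = 104.7

104.7 cSt


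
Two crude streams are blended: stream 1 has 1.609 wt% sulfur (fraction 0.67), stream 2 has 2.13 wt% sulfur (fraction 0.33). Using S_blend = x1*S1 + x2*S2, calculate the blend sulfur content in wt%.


Linear sulfur blending: S_blend = x1*S1 + x2*S2
Contribution 1: 0.67 * 1.609 = 1.07803 wt%
Contribution 2: 0.33 * 2.13 = 0.7029 wt%
S_blend = 1.07803 + 0.7029 = 1.78093

1.78093 wt%


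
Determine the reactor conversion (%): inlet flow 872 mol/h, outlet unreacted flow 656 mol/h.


X = (F_in - F_out) / F_in * 100
Moles reacted = 872 - 656 = 216
X = 216 / 872 * 100
= 0.2477 * 100
= 24.77 %

24.77 %


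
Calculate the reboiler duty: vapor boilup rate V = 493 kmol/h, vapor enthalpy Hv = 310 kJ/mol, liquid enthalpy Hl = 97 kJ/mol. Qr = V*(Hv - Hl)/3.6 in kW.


Qr = 493 * (310 - 97) / 3.6 = 493 * 213 / 3.6 = 29170

29170 kW


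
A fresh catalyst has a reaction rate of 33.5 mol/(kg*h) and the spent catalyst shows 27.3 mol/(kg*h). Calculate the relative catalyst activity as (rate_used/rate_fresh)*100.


Activity (%) = (rate_used / rate_fresh) * 100
rate_used = 27.3, rate_fresh = 33.5
= (27.3 / 33.5) * 100
= 0.8149 * 100 = 81.49

81.49 %


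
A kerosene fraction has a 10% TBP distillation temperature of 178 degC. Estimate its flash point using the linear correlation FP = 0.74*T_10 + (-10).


FP = 0.74 * 178 + (-10) = 121.72

121.72 degC


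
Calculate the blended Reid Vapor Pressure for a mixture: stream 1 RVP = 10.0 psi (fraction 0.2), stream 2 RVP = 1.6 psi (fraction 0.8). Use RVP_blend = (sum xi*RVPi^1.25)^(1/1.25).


Chevron index: RVP_blend = (sum xi*RVPi^1.25)^(1/1.25)
RVP^1.25 terms: 0.2 * 10.0^1.25 + 0.8 * 1.6^1.25 = 4.99615
RVP_blend = 4.99615^(1/1.25) = 3.622

3.622 psi


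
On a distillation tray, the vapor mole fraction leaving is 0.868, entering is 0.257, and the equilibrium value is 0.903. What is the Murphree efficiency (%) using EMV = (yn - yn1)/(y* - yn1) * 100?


Murphree vapor efficiency: EMV = (y_n - y_(n-1)) / (y*_n - y_(n-1)) * 100
EMV = (0.868 - 0.257) / (0.903 - 0.257) * 100 = 0.611 / 0.646 * 100 = 94.58

94.58 %


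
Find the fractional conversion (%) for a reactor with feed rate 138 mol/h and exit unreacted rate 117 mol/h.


X = (F_in - F_out) / F_in * 100
Moles reacted = 138 - 117 = 21
X = 21 / 138 * 100
= 0.1522 * 100
= 15.22 %

15.22 %


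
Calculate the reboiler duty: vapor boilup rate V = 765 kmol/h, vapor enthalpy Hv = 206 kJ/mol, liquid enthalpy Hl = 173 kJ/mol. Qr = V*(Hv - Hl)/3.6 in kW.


Qr = 765 * (206 - 173) / 3.6 = 765 * 33 / 3.6 = 7012

7012 kW


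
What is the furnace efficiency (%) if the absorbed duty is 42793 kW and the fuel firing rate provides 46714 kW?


Furnace efficiency = Q_absorbed / Q_fuel * 100
= 42793 / 46714 * 100 = 91.61

91.61 %


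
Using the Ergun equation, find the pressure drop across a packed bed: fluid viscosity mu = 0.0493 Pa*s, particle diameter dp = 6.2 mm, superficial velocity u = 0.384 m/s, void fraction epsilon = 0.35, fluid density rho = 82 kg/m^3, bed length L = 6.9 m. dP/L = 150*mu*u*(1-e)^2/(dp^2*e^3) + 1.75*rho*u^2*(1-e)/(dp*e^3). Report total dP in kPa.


dp = 6.2 mm = 0.0062 m
Viscous term = 150*0.0493*0.384*(1-0.35)^2 / (0.0062^2*0.35^3) = 727962
Inertial term = 1.75*82*0.384^2*(1-0.35) / (0.0062*0.35^3) = 51740.7
dP/L = 727962 + 51740.7 = 779703 Pa/m
dP = 779703 * 6.9 / 1000 = 5380 kPa

5380 kPa


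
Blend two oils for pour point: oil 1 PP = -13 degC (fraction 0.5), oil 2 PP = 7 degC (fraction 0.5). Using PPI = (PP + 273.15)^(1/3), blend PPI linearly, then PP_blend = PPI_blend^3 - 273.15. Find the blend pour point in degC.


PPI_1 = (-13 + 273.15)^(1/3) = 6.383731
PPI_2 = (7 + 273.15)^(1/3) = 6.543301
PPI_blend = 0.5 * 6.383731 + 0.5 * 6.543301 = 6.463516
PP_blend = 6.463516^3 - 273.15 = 270.0266 - 273.15 = -3.12

-3.12 degC


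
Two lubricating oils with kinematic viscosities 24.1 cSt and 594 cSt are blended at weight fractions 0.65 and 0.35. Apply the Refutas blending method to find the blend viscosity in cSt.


Refutas method: VBN_i = 14.534*ln(ln(visc_i + 0.8)) + 10.975, blended linearly by mass fraction; since VBN is linear in VBI_i = ln(ln(visc_i + 0.8)) and the fractions sum to 1, blend VBI directly: visc = exp(exp(VBI_blend)) - 0.8
VBI_1 = ln(ln(24.1 + 0.8)) = 1.16779
VBI_2 = ln(ln(594 + 0.8)) = 1.85446
VBI_blend = 0.65 * 1.16779 + 0.35 * 1.85446 = 1.40812
visc_blend = exp(exp(1.40812)) - 0.8 = 58.84

58.84 cSt


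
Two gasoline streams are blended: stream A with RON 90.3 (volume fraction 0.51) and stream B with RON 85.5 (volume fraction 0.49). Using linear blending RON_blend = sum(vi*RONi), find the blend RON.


Linear blending: RON_blend = sum(vi * RONi)
Contribution 1: 0.51 * 90.3 = 46.053
Contribution 2: 0.49 * 85.5 = 41.895
RON_blend = 46.053 + 41.895 = 87.948

87.948


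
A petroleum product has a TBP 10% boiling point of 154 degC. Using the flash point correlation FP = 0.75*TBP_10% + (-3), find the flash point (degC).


FP = 0.75 * 154 + (-3) = 112.5

112.5 degC


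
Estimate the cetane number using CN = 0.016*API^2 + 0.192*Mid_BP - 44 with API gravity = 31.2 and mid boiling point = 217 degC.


CN = 0.016 * 31.2^2 + 0.192 * 217 - 44
CN = 15.57504 + 41.664 - 44 = 13.23904

13.23904


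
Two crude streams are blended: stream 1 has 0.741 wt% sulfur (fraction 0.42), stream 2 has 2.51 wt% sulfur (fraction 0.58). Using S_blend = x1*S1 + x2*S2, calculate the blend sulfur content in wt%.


Linear sulfur blending: S_blend = x1*S1 + x2*S2
Contribution 1: 0.42 * 0.741 = 0.31122 wt%
Contribution 2: 0.58 * 2.51 = 1.4558 wt%
S_blend = 0.31122 + 1.4558 = 1.76702

1.76702 wt%
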